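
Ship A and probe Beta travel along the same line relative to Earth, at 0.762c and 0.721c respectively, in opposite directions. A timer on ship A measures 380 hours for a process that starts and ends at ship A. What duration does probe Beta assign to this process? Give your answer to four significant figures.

Speed of ship A in probe Beta's frame: u = (v_A + v_B)/(1 + v_A v_B/c²) = (0.762 + 0.721)/(1 + 0.762×0.721) = 1.483/1.549402 = 0.95714; |u| = 0.95714c.
γ for this relative speed: γ = 1/√(1 − 0.916117) = 3.4527.
Ship A's interval is proper; time dilation gives Δt_B = γΔτ = 3.4527 × 380 hours = 1312 hours.

1312 hours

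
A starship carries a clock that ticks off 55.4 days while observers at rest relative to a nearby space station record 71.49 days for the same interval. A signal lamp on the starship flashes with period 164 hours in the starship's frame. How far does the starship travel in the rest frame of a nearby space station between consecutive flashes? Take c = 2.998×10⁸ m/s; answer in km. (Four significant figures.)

From Δt = γΔτ: γ = 71.49/55.4 = 1.29043.
β = √(1 − 1/γ²) = 0.63204. Lab-frame period = γτ = 1.29043×164 hours = 211.63 hours. Distance = βc × γτ = 0.63204 × 2.998×10⁸ m/s × 761868 s = 1.4436×10^14 m = 1.444×10^11 km.

1.444×10^11 km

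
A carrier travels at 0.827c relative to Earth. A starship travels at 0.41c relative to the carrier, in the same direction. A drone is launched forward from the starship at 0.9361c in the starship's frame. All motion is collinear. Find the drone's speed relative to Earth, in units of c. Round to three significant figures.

0.997c

First combine the drone and starship (S''→S'): u₁ = (0.9361 + 0.41)/(1 + 0.9361×0.41) = 1.3461/1.383801 = 0.97276.
Then combine with the carrier (S'→S): u = (0.97276 + 0.827)/(1 + 0.97276×0.827) = 1.79976/1.80447252 = 0.99739.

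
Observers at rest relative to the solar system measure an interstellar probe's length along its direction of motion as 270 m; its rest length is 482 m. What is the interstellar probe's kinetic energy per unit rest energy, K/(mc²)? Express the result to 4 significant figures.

From L = L₀/γ: γ = 482/270 = 1.78519.
Since K = (γ−1)mc², K/(mc²) = 1.78519 − 1 = 0.7852.

0.7852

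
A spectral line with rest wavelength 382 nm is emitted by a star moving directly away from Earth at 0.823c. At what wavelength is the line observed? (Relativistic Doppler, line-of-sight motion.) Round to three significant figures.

Relativistic Doppler for wavelength: λ_obs = λ_src · √((1+β)/(1−β)).
With β = 0.823: factor = √(1.823/0.177) = 3.2093.
λ_obs = 382 × 3.2093 = 1230 nm.

1230 nm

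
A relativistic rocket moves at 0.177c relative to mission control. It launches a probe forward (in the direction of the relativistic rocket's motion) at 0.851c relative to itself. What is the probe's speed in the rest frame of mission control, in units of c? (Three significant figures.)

In units of c, u = (u' + v)/(1 + u'v) with u' = 0.851 and v = 0.177.
Numerator: 0.851 + 0.177 = 1.028. Denominator: 1 + (0.851)(0.177) = 1.150627.
u = 1.028/1.150627 = 0.89343, so the speed is 0.893c.

0.893c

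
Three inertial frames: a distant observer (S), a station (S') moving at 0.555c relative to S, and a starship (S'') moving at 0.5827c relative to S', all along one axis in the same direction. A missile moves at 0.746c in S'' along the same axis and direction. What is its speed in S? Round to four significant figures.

0.9783c

Apply u = (u'+v)/(1+u'v) twice. Missile in the station frame: (0.746+0.5827)/(1+0.746·0.5827) = 1.3287/1.4346942 = 0.92612c.
That velocity, transformed to the rest frame of a distant observer: (0.92612+0.555)/(1+0.92612·0.555) = 1.48112/1.5139966 = 0.97828c.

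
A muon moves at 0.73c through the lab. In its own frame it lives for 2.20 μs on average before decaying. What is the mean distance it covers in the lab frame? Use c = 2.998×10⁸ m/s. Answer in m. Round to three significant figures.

704 m

With β = 0.73, γ = 1/√(1 − 0.73²) = 1/√0.4671 = 1.4632.
Lab-frame lifetime: Δt = γτ = 1.4632 × 2.20 μs = 3.219 μs.
Distance: d = vΔt = 0.73 × 2.998×10⁸ m/s × 3.2190×10^-6 s = 704 m.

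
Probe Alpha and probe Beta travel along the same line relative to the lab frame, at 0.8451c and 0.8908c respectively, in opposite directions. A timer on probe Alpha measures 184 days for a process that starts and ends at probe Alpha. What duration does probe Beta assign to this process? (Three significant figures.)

Transform probe Alpha's velocity into probe Beta's frame: (0.8451 + 0.8908)/(1 + 0.8451·0.8908) = 1.7359/1.75281508, so the relative speed is 0.99035c.
At |u| = 0.99035c, γ = (1 − 0.980793)^(−1/2) = 7.2156.
The clock on probe Alpha records proper time, so probe Beta measures Δt = γΔτ = 7.2156 × 184 = 1330 days.

1330 days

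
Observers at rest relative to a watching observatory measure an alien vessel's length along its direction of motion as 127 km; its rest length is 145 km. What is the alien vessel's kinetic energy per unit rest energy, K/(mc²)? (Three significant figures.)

0.142

From L = L₀/γ: γ = 145/127 = 1.14173.
K/(mc²) = γ − 1 = 1.14173 − 1 = 0.142.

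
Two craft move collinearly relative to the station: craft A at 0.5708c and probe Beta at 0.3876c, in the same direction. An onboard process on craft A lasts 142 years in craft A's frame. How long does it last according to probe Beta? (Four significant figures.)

The velocity of craft A relative to probe Beta is (0.5708 − 0.3876)c / (1 − 0.5708×0.3876) = 0.23525c; relative speed 0.23525c.
γ for this relative speed: γ = 1/√(1 − 0.0553426) = 1.0289.
Craft A's interval is proper; time dilation gives Δt_B = γΔτ = 1.0289 × 142 years = 146.1 years.

146.1 years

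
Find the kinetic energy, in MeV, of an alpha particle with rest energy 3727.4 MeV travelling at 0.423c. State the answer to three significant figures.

γ = 1/√(1 − β²) = 1/√(1 − 0.178929) = 1/√0.821071 = 1/0.90613 = 1.10359.
Kinetic energy: K = (γ − 1)mc² = (1.10359 − 1) × 3727.4 MeV = 0.10359 × 3727.4 = 386 MeV.

386 MeV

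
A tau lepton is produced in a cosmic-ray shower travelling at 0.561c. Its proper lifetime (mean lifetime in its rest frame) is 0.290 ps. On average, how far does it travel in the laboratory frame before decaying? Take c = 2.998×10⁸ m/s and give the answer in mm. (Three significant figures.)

0.0589 mm

γ = 1/√(1 − β²) = 1/√(1 − 0.314721) = 1/√0.685279 = 1/0.827816 = 1.208.
Lab-frame lifetime: Δt = γτ = 1.208 × 0.290 ps = 0.35032 ps.
Distance: d = vΔt = 0.561 × 2.998×10⁸ m/s × 3.5032×10^-13 s = 5.89×10^-5 m = 0.0589 mm.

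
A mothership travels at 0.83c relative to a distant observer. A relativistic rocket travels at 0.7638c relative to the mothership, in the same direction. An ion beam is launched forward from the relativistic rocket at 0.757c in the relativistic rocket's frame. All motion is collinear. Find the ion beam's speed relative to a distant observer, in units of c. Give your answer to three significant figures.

First combine the ion beam and relativistic rocket (S''→S'): u₁ = (0.757 + 0.7638)/(1 + 0.757×0.7638) = 1.5208/1.5781966 = 0.96363.
Then combine with the mothership (S'→S): u = (0.96363 + 0.83)/(1 + 0.96363×0.83) = 1.79363/1.7998129 = 0.99656.

0.997c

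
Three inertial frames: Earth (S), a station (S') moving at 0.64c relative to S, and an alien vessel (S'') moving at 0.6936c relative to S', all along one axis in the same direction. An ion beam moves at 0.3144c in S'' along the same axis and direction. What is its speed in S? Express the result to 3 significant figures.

Compose velocities in two stages. Stage 1 (into S'): u₁ = (0.3144+0.6936)/(1+0.3144×0.6936) = 0.82754.
Stage 2 (into S): u = (0.82754+0.64)/(1+0.82754×0.64) = 0.95941, so the speed is 0.959c.

0.959c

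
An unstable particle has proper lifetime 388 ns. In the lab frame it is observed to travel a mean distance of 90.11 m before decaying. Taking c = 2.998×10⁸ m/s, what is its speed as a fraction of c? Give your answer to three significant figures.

d = βγcτ ⇒ βγ = d/(cτ) = 90.11 m / (116.3224 m) = 0.77466.
β = (βγ)/√(1+(βγ)²) = 0.77466/√1.600098 = 0.612.

0.612c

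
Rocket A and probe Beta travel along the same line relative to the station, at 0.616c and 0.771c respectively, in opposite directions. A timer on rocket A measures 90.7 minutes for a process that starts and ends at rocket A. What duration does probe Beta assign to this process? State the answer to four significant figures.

Transform rocket A's velocity into probe Beta's frame: (0.616 + 0.771)/(1 + 0.616·0.771) = 1.387/1.474936, so the relative speed is 0.94038c.
γ for this relative speed: γ = 1/√(1 − 0.884315) = 2.9401.
The clock on rocket A records proper time, so probe Beta measures Δt = γΔτ = 2.9401 × 90.7 = 266.7 minutes.

266.7 minutes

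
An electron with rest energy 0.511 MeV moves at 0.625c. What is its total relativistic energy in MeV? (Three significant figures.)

With β = 0.625, γ = 1/√(1 − 0.625²) = 1/√0.609375 = 1.281.
Total energy: E = γmc² = 1.281 × 0.511 MeV = 0.655 MeV.

0.655 MeV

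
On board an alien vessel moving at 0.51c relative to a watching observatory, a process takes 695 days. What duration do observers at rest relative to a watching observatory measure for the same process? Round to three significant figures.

γ = 1/√(1 − β²) = 1/√(1 − 0.2601) = 1/√0.7399 = 1/0.860174 = 1.1626.
The onboard clock measures proper time, so the interval in the rest frame of a watching observatory is dilated: Δt = γ·Δτ = 1.1626 × 695 days = 808 days.

808 days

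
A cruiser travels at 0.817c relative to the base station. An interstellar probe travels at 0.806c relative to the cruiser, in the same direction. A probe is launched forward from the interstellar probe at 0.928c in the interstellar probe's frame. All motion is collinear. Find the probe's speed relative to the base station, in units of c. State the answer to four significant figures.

0.9992c

Apply u = (u'+v)/(1+u'v) twice. Probe in the cruiser frame: (0.928+0.806)/(1+0.928·0.806) = 1.734/1.747968 = 0.99201c.
That velocity, transformed to the rest frame of the base station: (0.99201+0.817)/(1+0.99201·0.817) = 1.80901/1.81047217 = 0.99919c.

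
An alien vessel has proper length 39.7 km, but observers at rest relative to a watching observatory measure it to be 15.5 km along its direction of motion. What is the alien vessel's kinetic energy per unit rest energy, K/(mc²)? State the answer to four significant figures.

γ = L₀/L = 39.7/15.5 = 2.56129.
K/(mc²) = γ − 1 = 2.56129 − 1 = 1.561.

1.561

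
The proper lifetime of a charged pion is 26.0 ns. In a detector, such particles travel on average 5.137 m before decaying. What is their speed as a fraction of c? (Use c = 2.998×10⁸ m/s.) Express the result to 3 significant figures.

0.550c

Lab distance = (lab lifetime)·v = γτ·βc, so βγ = d/(cτ) = 5.137/(2.998×10⁸ × 2.600×10^-8) = 0.65903.
With βγ = 0.65903: γ² = 1 + (βγ)² = 1.434321, and β = (βγ)/γ = 0.65903/1.19763 = 0.550.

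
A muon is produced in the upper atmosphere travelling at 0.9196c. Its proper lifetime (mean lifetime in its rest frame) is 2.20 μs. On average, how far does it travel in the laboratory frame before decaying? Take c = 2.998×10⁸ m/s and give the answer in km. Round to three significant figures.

1.54 km

γ = 1/√(1 − β²) = 1/√(1 − 0.84566416) = 1/√0.15433584 = 1/0.392856 = 2.5455.
Lab-frame lifetime: Δt = γτ = 2.5455 × 2.20 μs = 5.6001 μs.
Distance: d = vΔt = 0.9196 × 2.998×10⁸ m/s × 5.6001×10^-6 s = 1540 m = 1.54 km.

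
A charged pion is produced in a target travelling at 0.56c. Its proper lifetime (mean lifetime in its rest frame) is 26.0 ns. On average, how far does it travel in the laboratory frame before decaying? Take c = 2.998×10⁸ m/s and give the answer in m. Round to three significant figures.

5.27 m

Lorentz factor: γ = (1 − 0.3136)^(−1/2) = 1.207.
Lab-frame lifetime: Δt = γτ = 1.207 × 26.0 ns = 31.382 ns.
Distance: d = vΔt = 0.56 × 2.998×10⁸ m/s × 3.1382×10^-8 s = 5.27 m.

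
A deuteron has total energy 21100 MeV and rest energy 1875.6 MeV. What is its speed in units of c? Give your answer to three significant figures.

0.996c

Total energy E = γmc² gives γ = 21100/1875.6 = 11.25.
Hence β = √(1 − 1/γ²) = √(1 − 0.00790123) = √0.99209877 = 0.996.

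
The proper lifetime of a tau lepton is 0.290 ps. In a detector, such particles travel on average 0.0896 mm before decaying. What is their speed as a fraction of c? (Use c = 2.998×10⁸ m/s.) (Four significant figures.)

Lab distance = (lab lifetime)·v = γτ·βc, so βγ = d/(cτ) = 8.960×10^-5/(2.998×10⁸ × 2.900×10^-13) = 1.0306.
With βγ = 1.0306: γ² = 1 + (βγ)² = 2.06214, and β = (βγ)/γ = 1.0306/1.43602 = 0.7177.

0.7177c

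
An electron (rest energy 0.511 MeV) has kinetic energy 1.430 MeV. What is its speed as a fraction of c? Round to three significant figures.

0.965c

γ = 1 + K/(mc²) = 1 + 1.430/0.511 = 3.7984.
β = √(1 − 1/γ²) = √(1 − 0.0693104) = √0.9306896 = 0.965.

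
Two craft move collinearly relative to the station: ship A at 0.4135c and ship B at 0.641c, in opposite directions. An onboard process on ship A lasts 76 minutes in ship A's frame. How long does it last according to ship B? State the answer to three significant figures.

138 minutes

Speed of ship A in ship B's frame: u = (v_A + v_B)/(1 + v_A v_B/c²) = (0.4135 + 0.641)/(1 + 0.4135×0.641) = 1.0545/1.2650535 = 0.83356; |u| = 0.83356c.
γ for this relative speed: γ = 1/√(1 − 0.694822) = 1.8102.
Ship A's interval is proper; time dilation gives Δt_B = γΔτ = 1.8102 × 76 minutes = 138 minutes.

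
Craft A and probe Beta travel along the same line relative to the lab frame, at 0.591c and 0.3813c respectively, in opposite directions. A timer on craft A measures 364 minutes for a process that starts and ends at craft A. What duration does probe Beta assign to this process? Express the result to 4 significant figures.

Transform craft A's velocity into probe Beta's frame: (0.591 + 0.3813)/(1 + 0.591·0.3813) = 0.9723/1.2253483, so the relative speed is 0.79349c.
γ for this relative speed: γ = 1/√(1 − 0.629626) = 1.6432.
Craft A's interval is proper; time dilation gives Δt_B = γΔτ = 1.6432 × 364 minutes = 598.1 minutes.

598.1 minutes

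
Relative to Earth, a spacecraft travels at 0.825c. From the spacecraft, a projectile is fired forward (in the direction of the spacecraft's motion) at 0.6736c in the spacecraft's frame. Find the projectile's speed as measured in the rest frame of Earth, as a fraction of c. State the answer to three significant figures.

0.963c

In units of c, u = (u' + v)/(1 + u'v) with u' = 0.6736 and v = 0.825.
Numerator: 0.6736 + 0.825 = 1.4986. Denominator: 1 + (0.6736)(0.825) = 1.55572.
u = 1.4986/1.55572 = 0.96328, so the speed is 0.963c.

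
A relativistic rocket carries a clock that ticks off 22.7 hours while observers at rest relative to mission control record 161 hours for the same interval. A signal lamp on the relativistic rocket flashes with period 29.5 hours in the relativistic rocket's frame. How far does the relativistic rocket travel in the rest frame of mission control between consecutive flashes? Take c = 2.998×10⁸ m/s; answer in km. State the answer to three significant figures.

2.24×10^11 km

The time-dilation ratio gives γ = 161/22.7 = 7.09251.
β = √(1 − 1/γ²) = 0.99001. Lab-frame period = γτ = 7.09251×29.5 hours = 209.23 hours. Distance = βc × γτ = 0.99001 × 2.998×10⁸ m/s × 753228 s = 2.2356×10^14 m = 2.24×10^11 km.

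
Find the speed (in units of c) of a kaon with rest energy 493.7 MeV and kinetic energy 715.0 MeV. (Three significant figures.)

γ = 1 + K/(mc²) = 1 + 715.0/493.7 = 2.4482.
β = √(1 − 1/γ²) = √(1 − 0.166842) = √0.833158 = 0.913.

0.913c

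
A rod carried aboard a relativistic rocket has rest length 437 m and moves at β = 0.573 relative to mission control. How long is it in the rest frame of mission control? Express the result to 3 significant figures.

With β = 0.573, γ = 1/√(1 − 0.573²) = 1/√0.671671 = 1.2202.
Along the direction of motion the measured length is L₀/γ = 437/1.2202 = 358 m.

358 m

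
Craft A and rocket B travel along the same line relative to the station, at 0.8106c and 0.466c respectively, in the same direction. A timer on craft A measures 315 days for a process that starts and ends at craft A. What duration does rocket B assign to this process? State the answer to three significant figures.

378 days

Transform craft A's velocity into rocket B's frame: (0.8106 − 0.466)/(1 − 0.8106·0.466) = 0.3446/0.6222604, so the relative speed is 0.55379c.
At |u| = 0.55379c, γ = (1 − 0.306683)^(−1/2) = 1.201.
The clock on craft A records proper time, so rocket B measures Δt = γΔτ = 1.201 × 315 = 378 days.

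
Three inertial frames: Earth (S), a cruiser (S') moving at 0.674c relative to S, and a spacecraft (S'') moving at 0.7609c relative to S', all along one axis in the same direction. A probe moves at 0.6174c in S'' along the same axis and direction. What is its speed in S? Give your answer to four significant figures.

0.9876c

Apply u = (u'+v)/(1+u'v) twice. Probe in the cruiser frame: (0.6174+0.7609)/(1+0.6174·0.7609) = 1.3783/1.46977966 = 0.93776c.
That velocity, transformed to the rest frame of Earth: (0.93776+0.674)/(1+0.93776·0.674) = 1.61176/1.63205024 = 0.98757c.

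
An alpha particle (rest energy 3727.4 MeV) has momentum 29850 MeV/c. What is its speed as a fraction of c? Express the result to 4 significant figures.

0.9923c

pc/(mc²) = 29850/3727.4 = 8.0083 = βγ = β/√(1−β²).
So β² = x²/(1 + x²) with x = 8.0083: x² = 64.1329, β² = 64.1329/65.1329 = 0.984647, β = 0.9923.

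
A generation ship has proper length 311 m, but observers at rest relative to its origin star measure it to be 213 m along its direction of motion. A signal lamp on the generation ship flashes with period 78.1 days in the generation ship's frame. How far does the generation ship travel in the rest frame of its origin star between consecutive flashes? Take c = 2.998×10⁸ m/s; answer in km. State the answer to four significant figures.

2.152×10^12 km

Length contraction gives γ = L₀/L = 311/213 = 1.46009.
β = √(1 − 1/γ²) = 0.72865. Lab-frame period = γτ = 1.46009×78.1 days = 114.03 days. Distance = βc × γτ = 0.72865 × 2.998×10⁸ m/s × 9852192 s = 2.1522×10^15 m = 2.152×10^12 km.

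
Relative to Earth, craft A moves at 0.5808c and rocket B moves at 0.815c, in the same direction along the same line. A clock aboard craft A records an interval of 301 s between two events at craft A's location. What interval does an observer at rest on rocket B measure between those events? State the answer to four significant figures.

Transform craft A's velocity into rocket B's frame: (0.5808 − 0.815)/(1 − 0.5808·0.815) = −0.2342/0.526648, so the relative speed is 0.4447c.
γ for this relative speed: γ = 1/√(1 − 0.197758) = 1.1165.
Craft A's interval is proper; time dilation gives Δt_B = γΔτ = 1.1165 × 301 s = 336.1 s.

336.1 s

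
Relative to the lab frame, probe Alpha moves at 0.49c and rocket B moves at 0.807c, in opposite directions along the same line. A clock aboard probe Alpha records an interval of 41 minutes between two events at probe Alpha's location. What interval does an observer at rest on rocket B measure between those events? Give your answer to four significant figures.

111.1 minutes

Transform probe Alpha's velocity into rocket B's frame: (0.49 + 0.807)/(1 + 0.49·0.807) = 1.297/1.39543, so the relative speed is 0.92946c.
γ for this relative speed: γ = 1/√(1 − 0.863896) = 2.7106.
Probe Alpha's interval is proper; time dilation gives Δt_B = γΔτ = 2.7106 × 41 minutes = 111.1 minutes.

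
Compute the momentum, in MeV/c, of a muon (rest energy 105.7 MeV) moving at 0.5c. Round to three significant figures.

61.0 MeV/c

With β = 0.5, γ = 1/√(1 − 0.5²) = 1/√0.75 = 1.1547.
Momentum: p = γβ·mc = 1.1547 × 0.5 × 105.7 MeV/c = 61.0 MeV/c.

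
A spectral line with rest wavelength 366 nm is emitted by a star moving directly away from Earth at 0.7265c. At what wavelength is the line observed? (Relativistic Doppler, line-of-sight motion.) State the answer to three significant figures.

Relativistic Doppler for wavelength: λ_obs = λ_src · √((1+β)/(1−β)).
With β = 0.7265: factor = √(1.7265/0.2735) = 2.5125.
λ_obs = 366 × 2.5125 = 920 nm.

920 nm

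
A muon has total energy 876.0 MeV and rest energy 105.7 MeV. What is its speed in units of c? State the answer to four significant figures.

0.9927c

Total energy E = γmc² gives γ = 876.0/105.7 = 8.2876.
Hence β = √(1 − 1/γ²) = √(1 − 0.0145594) = √0.9854406 = 0.9927.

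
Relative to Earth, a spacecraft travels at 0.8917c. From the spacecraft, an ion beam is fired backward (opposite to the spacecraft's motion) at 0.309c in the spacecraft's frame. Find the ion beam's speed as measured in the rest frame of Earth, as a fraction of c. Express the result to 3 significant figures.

0.804c

Relativistic velocity addition: u = (u' + v)/(1 + u'v/c²), with u' = −0.309c and v = 0.8917c.
Numerator: −0.309 + 0.8917 = 0.5827. Denominator: 1 + (−0.309)(0.8917) = 0.7244647.
u = 0.5827/0.7244647 = 0.80432, so the speed is 0.804c.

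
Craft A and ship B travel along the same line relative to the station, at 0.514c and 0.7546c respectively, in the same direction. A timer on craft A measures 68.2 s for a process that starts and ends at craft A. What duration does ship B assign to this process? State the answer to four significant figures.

Speed of craft A in ship B's frame: u = (v_A − v_B)/(1 − v_A v_B/c²) = (0.514 − 0.7546)/(1 − 0.514×0.7546) = −0.2406/0.6121356 = −0.39305; |u| = 0.39305c.
At |u| = 0.39305c, γ = (1 − 0.154488)^(−1/2) = 1.0875.
Craft A's interval is proper; time dilation gives Δt_B = γΔτ = 1.0875 × 68.2 s = 74.17 s.

74.17 s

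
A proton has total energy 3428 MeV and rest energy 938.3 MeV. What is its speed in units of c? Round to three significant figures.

Total energy E = γmc² gives γ = 3428/938.3 = 3.6534.
Hence β = √(1 − 1/γ²) = √(1 − 0.0749213) = √0.9250787 = 0.962.

0.962c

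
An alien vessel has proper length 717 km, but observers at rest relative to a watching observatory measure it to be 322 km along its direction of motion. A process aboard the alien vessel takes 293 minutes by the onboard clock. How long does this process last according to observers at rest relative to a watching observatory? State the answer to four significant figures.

Length contraction gives γ = L₀/L = 717/322 = 2.22671.
The same γ dilates the second interval: 2.22671 × 293 minutes = 652.4 minutes.

652.4 minutes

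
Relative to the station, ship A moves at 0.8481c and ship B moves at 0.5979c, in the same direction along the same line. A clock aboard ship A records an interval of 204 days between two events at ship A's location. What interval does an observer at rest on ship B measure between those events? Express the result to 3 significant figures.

Speed of ship A in ship B's frame: u = (v_A − v_B)/(1 − v_A v_B/c²) = (0.8481 − 0.5979)/(1 − 0.8481×0.5979) = 0.2502/0.49292101 = 0.50759; |u| = 0.50759c.
γ for this relative speed: γ = 1/√(1 − 0.257648) = 1.1606.
The clock on ship A records proper time, so ship B measures Δt = γΔτ = 1.1606 × 204 = 237 days.

237 days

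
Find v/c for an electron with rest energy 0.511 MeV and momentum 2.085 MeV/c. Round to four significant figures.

0.9713

pc/(mc²) = 2.085/0.511 = 4.0802 = βγ = β/√(1−β²).
So β² = x²/(1 + x²) with x = 4.0802: x² = 16.648, β² = 16.648/17.648 = 0.943336, β = 0.9713.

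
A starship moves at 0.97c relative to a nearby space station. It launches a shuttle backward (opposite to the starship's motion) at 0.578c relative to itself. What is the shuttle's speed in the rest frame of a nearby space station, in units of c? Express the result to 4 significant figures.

In units of c, u = (u' + v)/(1 + u'v) with u' = −0.578 and v = 0.97.
Numerator: −0.578 + 0.97 = 0.392. Denominator: 1 + (−0.578)(0.97) = 0.43934.
u = 0.392/0.43934 = 0.89225, so the speed is 0.8922c.

0.8922c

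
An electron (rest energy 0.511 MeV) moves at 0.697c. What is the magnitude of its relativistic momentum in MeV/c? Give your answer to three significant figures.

γ = 1/√(1 − β²) = 1/√(1 − 0.485809) = 1/√0.514191 = 1/0.717071 = 1.3946.
Momentum: p = γβ·mc = 1.3946 × 0.697 × 0.511 MeV/c = 0.497 MeV/c.

0.497 MeV/c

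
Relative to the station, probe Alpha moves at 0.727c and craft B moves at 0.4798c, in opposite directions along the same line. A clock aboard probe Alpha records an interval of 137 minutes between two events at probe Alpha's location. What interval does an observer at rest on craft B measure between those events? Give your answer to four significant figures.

Speed of probe Alpha in craft B's frame: u = (v_A + v_B)/(1 + v_A v_B/c²) = (0.727 + 0.4798)/(1 + 0.727×0.4798) = 1.2068/1.3488146 = 0.89471; |u| = 0.89471c.
γ for this relative speed: γ = 1/√(1 − 0.800506) = 2.2389.
The clock on probe Alpha records proper time, so craft B measures Δt = γΔτ = 2.2389 × 137 = 306.7 minutes.

306.7 minutes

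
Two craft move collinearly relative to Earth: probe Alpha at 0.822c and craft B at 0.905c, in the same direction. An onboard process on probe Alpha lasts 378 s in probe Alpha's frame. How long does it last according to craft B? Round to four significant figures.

399.6 s

Speed of probe Alpha in craft B's frame: u = (v_A − v_B)/(1 − v_A v_B/c²) = (0.822 − 0.905)/(1 − 0.822×0.905) = −0.083/0.25609 = −0.3241; |u| = 0.3241c.
γ for this relative speed: γ = 1/√(1 − 0.105041) = 1.0571.
The clock on probe Alpha records proper time, so craft B measures Δt = γΔτ = 1.0571 × 378 = 399.6 s.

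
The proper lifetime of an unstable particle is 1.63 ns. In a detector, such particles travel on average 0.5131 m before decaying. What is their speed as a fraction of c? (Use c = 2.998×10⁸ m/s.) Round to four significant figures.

Lab distance = (lab lifetime)·v = γτ·βc, so βγ = d/(cτ) = 0.5131/(2.998×10⁸ × 1.630×10^-9) = 1.05.
With βγ = 1.05: γ² = 1 + (βγ)² = 2.1025, and β = (βγ)/γ = 1.05/1.45 = 0.7241.

0.7241c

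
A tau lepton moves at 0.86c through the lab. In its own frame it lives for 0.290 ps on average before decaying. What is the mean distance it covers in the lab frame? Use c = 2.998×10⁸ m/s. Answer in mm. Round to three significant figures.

0.147 mm

With β = 0.86, γ = 1/√(1 − 0.86²) = 1/√0.2604 = 1.9597.
Lab-frame lifetime: Δt = γτ = 1.9597 × 0.290 ps = 0.56831 ps.
Distance: d = vΔt = 0.86 × 2.998×10⁸ m/s × 5.6831×10^-13 s = 1.47×10^-4 m = 0.147 mm.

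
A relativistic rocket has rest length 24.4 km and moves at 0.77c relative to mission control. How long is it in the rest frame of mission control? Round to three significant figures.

With β = 0.77, γ = 1/√(1 − 0.77²) = 1/√0.4071 = 1.5673.
Length contraction: L = L₀/γ = 24.4/1.5673 = 15.6 km.

15.6 km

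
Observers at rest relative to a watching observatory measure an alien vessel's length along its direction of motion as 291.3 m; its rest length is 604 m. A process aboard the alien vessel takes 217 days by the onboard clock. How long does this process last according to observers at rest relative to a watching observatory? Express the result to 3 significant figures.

450 days

γ = L₀/L = 604/291.3 = 2.07346.
The same γ dilates the second interval: 2.07346 × 217 days = 450 days.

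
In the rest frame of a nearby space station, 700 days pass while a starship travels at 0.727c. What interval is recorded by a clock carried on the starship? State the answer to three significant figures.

481 days

γ = 1/√(1 − β²) = 1/√(1 − 0.528529) = 1/√0.471471 = 1/0.686637 = 1.4564.
The starship's clock runs slow as seen from a nearby space station, so Δτ = Δt/γ = 700/1.4564 = 481 days.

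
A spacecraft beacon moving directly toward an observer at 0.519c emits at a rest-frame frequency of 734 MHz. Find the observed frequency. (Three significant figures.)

1300 MHz

Relativistic Doppler (source moving toward): f_obs = f_src · √((1+β)/(1−β)).
With β = 0.519: factor = √(1.519/0.481) = 1.7771.
f_obs = 734 × 1.7771 = 1300 MHz.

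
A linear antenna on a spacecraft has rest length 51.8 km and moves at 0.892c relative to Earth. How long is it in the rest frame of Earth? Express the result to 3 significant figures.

β² = 0.795664, so γ = 1/√0.204336 = 2.2122.
Along the direction of motion the measured length is L₀/γ = 51.8/2.2122 = 23.4 km.

23.4 km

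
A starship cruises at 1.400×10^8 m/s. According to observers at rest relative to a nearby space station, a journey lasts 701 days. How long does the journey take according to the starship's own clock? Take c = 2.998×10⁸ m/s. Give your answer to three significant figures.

620 days

β = v/c = (1.400×10^8 m/s)/(2.998×10⁸ m/s) = 0.466978.
Lorentz factor: γ = (1 − 0.2180685)^(−1/2) = 1.1309.
The starship's clock runs slow as seen from a nearby space station, so Δτ = Δt/γ = 701/1.1309 = 620 days.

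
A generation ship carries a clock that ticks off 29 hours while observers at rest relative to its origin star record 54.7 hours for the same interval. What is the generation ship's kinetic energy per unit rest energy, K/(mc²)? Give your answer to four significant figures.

0.8862

The time-dilation ratio gives γ = 54.7/29 = 1.88621.
K/(mc²) = γ − 1 = 1.88621 − 1 = 0.8862.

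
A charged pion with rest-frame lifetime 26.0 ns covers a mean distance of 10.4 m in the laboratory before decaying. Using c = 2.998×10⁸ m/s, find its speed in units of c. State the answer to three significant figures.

d = βγcτ ⇒ βγ = d/(cτ) = 10.40 m / (7.7948 m) = 1.3342.
β = (βγ)/√(1+(βγ)²) = 1.3342/√2.78009 = 0.800.

0.800c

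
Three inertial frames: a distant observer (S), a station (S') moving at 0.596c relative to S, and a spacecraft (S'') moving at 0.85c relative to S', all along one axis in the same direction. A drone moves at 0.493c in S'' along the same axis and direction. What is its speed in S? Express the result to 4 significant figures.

0.9862c

Apply u = (u'+v)/(1+u'v) twice. Drone in the station frame: (0.493+0.85)/(1+0.493·0.85) = 1.343/1.41905 = 0.94641c.
That velocity, transformed to the rest frame of a distant observer: (0.94641+0.596)/(1+0.94641·0.596) = 1.54241/1.56406036 = 0.98616c.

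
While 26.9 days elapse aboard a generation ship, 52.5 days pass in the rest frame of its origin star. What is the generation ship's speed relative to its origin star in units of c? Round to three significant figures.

γ = Δt/Δτ = 52.5/26.9 = 1.9517.
β = √(1 − 1/γ²) = √(1 − 0.262527) = √0.737473 = 0.859.

0.859c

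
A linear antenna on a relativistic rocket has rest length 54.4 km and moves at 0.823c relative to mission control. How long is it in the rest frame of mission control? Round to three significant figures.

30.9 km

γ = 1/√(1 − β²) = 1/√(1 − 0.677329) = 1/√0.322671 = 1/0.568041 = 1.7604.
Along the direction of motion the measured length is L₀/γ = 54.4/1.7604 = 30.9 km.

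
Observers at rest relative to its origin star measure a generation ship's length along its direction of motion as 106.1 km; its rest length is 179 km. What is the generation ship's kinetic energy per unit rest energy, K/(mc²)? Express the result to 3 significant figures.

From L = L₀/γ: γ = 179/106.1 = 1.68709.
Since K = (γ−1)mc², K/(mc²) = 1.68709 − 1 = 0.687.

0.687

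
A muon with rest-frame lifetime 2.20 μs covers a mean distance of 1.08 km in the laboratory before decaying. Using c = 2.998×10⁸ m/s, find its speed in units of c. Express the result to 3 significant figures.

0.853c

Let x = d/(cτ) = 1080 m / (2.998×10⁸ m/s × 2.200×10^-6 s) = 1.6375. Since d = βγcτ, x = βγ = β/√(1−β²).
Solving: β² = x²/(1+x²) = 2.68141/3.68141 = 0.728365, so β = 0.853.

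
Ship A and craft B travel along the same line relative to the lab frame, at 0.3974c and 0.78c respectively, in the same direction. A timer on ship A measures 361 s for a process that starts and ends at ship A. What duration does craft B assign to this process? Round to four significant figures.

433.8 s

Transform ship A's velocity into craft B's frame: (0.3974 − 0.78)/(1 − 0.3974·0.78) = −0.3826/0.690028, so the relative speed is 0.55447c.
At |u| = 0.55447c, γ = (1 − 0.307437)^(−1/2) = 1.2016.
Ship A's interval is proper; time dilation gives Δt_B = γΔτ = 1.2016 × 361 s = 433.8 s.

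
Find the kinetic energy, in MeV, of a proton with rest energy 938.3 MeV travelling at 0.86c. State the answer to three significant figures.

900 MeV

γ = 1/√(1 − β²) = 1/√(1 − 0.7396) = 1/√0.2604 = 1/0.510294 = 1.95965.
Kinetic energy: K = (γ − 1)mc² = (1.95965 − 1) × 938.3 MeV = 0.95965 × 938.3 = 900 MeV.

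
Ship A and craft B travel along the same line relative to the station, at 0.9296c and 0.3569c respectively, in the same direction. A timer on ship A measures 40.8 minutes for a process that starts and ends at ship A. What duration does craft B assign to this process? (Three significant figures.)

79.2 minutes

Speed of ship A in craft B's frame: u = (v_A − v_B)/(1 − v_A v_B/c²) = (0.9296 − 0.3569)/(1 − 0.9296×0.3569) = 0.5727/0.66822576 = 0.85705; |u| = 0.85705c.
At |u| = 0.85705c, γ = (1 − 0.734535)^(−1/2) = 1.9409.
The clock on ship A records proper time, so craft B measures Δt = γΔτ = 1.9409 × 40.8 = 79.2 minutes.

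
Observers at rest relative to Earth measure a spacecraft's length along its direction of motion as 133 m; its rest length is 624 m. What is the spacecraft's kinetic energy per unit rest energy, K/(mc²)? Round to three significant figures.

From L = L₀/γ: γ = 624/133 = 4.69173.
Since K = (γ−1)mc², K/(mc²) = 4.69173 − 1 = 3.69.

3.69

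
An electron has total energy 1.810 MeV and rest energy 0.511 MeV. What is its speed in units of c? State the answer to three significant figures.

Total energy E = γmc² gives γ = 1.810/0.511 = 3.5421.
Hence β = √(1 − 1/γ²) = √(1 − 0.0797037) = √0.9202963 = 0.959.

0.959c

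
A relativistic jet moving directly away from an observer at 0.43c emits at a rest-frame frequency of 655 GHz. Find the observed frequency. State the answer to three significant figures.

414 GHz

Relativistic Doppler (source moving away): f_obs = f_src · √((1−β)/(1+β)).
With β = 0.43: factor = √(0.57/1.43) = 0.63135.
f_obs = 655 × 0.63135 = 414 GHz.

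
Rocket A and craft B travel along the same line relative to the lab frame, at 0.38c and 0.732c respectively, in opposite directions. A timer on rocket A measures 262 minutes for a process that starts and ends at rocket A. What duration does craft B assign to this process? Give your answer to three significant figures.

Speed of rocket A in craft B's frame: u = (v_A + v_B)/(1 + v_A v_B/c²) = (0.38 + 0.732)/(1 + 0.38×0.732) = 1.112/1.27816 = 0.87; |u| = 0.87c.
At |u| = 0.87c, γ = (1 − 0.7569)^(−1/2) = 2.0282.
The clock on rocket A records proper time, so craft B measures Δt = γΔτ = 2.0282 × 262 = 531 minutes.

531 minutes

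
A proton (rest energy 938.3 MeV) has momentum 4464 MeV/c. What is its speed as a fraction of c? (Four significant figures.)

0.9786c

pc/(mc²) = 4464/938.3 = 4.7575 = βγ = β/√(1−β²).
So β² = x²/(1 + x²) with x = 4.7575: x² = 22.6338, β² = 22.6338/23.6338 = 0.957688, β = 0.9786.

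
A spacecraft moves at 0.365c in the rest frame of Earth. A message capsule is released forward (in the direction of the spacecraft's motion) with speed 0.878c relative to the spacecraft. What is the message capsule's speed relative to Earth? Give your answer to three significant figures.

Relativistic velocity addition: u = (u' + v)/(1 + u'v/c²), with u' = 0.878c and v = 0.365c.
Numerator: 0.878 + 0.365 = 1.243. Denominator: 1 + (0.878)(0.365) = 1.32047.
u = 1.243/1.32047 = 0.94133, so the speed is 0.941c.

0.941c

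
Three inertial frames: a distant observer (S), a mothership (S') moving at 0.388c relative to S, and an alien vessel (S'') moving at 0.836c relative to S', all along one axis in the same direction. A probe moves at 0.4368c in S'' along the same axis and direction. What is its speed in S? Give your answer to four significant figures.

Apply u = (u'+v)/(1+u'v) twice. Probe in the mothership frame: (0.4368+0.836)/(1+0.4368·0.836) = 1.2728/1.3651648 = 0.93234c.
That velocity, transformed to the rest frame of a distant observer: (0.93234+0.388)/(1+0.93234·0.388) = 1.32034/1.36174792 = 0.96959c.

0.9696c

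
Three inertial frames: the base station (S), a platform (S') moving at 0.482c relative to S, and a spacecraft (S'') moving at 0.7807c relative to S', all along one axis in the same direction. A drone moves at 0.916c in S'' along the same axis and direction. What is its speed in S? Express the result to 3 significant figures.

0.996c

Apply u = (u'+v)/(1+u'v) twice. Drone in the platform frame: (0.916+0.7807)/(1+0.916·0.7807) = 1.6967/1.7151212 = 0.98926c.
That velocity, transformed to the rest frame of the base station: (0.98926+0.482)/(1+0.98926·0.482) = 1.47126/1.47682332 = 0.99623c.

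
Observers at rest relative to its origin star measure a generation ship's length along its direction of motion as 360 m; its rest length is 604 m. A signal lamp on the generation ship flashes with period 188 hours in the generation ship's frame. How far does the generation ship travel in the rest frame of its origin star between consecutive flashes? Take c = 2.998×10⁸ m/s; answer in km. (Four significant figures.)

2.734×10^11 km

From L = L₀/γ: γ = 604/360 = 1.67778.
β = √(1 − 1/γ²) = 0.80297. Lab-frame period = γτ = 1.67778×188 hours = 315.42 hours. Distance = βc × γτ = 0.80297 × 2.998×10⁸ m/s × 1135512 s = 2.7335×10^14 m = 2.734×10^11 km.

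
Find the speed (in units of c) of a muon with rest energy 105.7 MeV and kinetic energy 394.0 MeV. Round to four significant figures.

γ = 1 + K/(mc²) = 1 + 394.0/105.7 = 4.7275.
β = √(1 − 1/γ²) = √(1 − 0.0447442) = √0.9552558 = 0.9774.

0.9774c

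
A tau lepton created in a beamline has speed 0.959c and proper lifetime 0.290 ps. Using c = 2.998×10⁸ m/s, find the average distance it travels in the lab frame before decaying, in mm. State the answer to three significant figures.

Lorentz factor: γ = (1 − 0.919681)^(−1/2) = 3.5285.
Lab-frame lifetime: Δt = γτ = 3.5285 × 0.290 ps = 1.0233 ps.
Distance: d = vΔt = 0.959 × 2.998×10⁸ m/s × 1.0233×10^-12 s = 2.94×10^-4 m = 0.294 mm.

0.294 mm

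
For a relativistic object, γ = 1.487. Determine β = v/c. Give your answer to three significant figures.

β = √(1 − 1/γ²) = √(1 − 1/2.211169) = √0.547751 = 0.740.

0.740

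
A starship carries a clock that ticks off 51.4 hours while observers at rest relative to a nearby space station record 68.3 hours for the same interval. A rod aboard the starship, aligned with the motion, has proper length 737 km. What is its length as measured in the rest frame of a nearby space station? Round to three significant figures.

γ = Δt/Δτ = 68.3/51.4 = 1.32879.
The rod contracts by the same γ: 737 km / 1.32879 = 555 km.

555 km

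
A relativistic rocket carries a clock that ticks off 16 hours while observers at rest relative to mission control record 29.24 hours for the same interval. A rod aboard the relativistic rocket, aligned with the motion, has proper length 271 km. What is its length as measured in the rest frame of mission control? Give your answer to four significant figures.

γ = Δt/Δτ = 29.24/16 = 1.8275.
The rod contracts by the same γ: 271 km / 1.8275 = 148.3 km.

148.3 km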